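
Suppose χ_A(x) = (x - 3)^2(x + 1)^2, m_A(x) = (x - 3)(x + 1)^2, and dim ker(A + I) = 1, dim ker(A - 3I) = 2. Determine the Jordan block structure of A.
Jordan blocks: (-1, 2), (3, 1), (3, 1)

λ = -1: algebraic multiplicity 2 (exponent in χ_A), largest block size 2 (exponent in m_A), 1 block (geometric multiplicity). This forces block sizes [2].
λ = 3: algebraic multiplicity 2 (exponent in χ_A), largest block size 1 (exponent in m_A), 2 blocks (geometric multiplicity). These force block sizes [1, 1].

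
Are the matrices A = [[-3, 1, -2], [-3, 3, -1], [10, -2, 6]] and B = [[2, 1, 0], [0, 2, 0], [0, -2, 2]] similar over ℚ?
Both have characteristic polynomial (x - 2)^3, but the minimal polynomial of A is (x - 2)^3 while the minimal polynomial of B is (x - 2)^2. The minimal polynomial is a similarity invariant, so A and B are not similar.

No.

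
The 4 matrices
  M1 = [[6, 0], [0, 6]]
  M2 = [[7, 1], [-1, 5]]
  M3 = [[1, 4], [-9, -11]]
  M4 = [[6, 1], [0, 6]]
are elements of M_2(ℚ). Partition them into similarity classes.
Characteristic polynomials: χ_{M1} = (x - 6)^2, χ_{M2} = (x - 6)^2, χ_{M3} = (x + 5)^2, χ_{M4} = (x - 6)^2.

{M1}: invariant factors x - 6, x - 6.

{M2, M4}: invariant factors (x - 6)^2.

{M3}: invariant factors (x + 5)^2.

Matrices are similar if and only if their invariant-factor lists agree; the partition into similarity classes is {M1}, {M2, M4}, {M3}.

3 classes: {M1}, {M2, M4}, {M3}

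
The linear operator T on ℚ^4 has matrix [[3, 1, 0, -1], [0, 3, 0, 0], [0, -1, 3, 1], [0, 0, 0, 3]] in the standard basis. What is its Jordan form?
The characteristic polynomial is det(xI - A) = (x - 3)^4, so the eigenvalues are 3 (algebraic multiplicity 4).

For λ = 3: rank(A - 3I) = 1, rank((A - 3I)^2) = 0. The eigenspace has dimension 4 - 1 = 3, so there are 3 Jordan blocks; the rank sequence gives block sizes [2, 1, 1].

Assembling the blocks gives the Jordan form J above.

J = [[3, 1, 0, 0], [0, 3, 0, 0], [0, 0, 3, 0], [0, 0, 0, 3]]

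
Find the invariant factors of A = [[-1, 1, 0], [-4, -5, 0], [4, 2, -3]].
The Jordan structure of A has elementary divisors (x + 3)^2, (x + 3). Arranging the block sizes at each eigenvalue in decreasing order and taking row products gives the invariant factors.

Invariant factors (smallest first, each dividing the next): x + 3, (x + 3)^2.

Check: the last factor (x + 3)^2 is the minimal polynomial, and the product (x + 3)^3 is the characteristic polynomial.

x + 3, (x + 3)^2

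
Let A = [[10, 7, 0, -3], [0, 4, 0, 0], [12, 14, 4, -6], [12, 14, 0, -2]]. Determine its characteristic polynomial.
χ_A(x) = (x - 4)^4

xI - A = [[x - 10, -7, 0, 3], [0, x - 4, 0, 0], [-12, -14, x - 4, 6], [-12, -14, 0, x + 2]].

Expanding det(xI - A) along the first row:
det(xI - A) = + (x - 10)·det([[x - 4, 0, 0], [-14, x - 4, 6], [-14, 0, x + 2]]) - (-7)·det([[0, 0, 0], [-12, x - 4, 6], [-12, 0, x + 2]]) + (0)·det([[0, x - 4, 0], [-12, -14, 6], [-12, -14, x + 2]]) - (3)·det([[0, x - 4, 0], [-12, -14, x - 4], [-12, -14, 0]]).

Evaluating gives χ_A(x) = x^4 - 16x^3 + 96x^2 - 256x + 256 = (x - 4)^4.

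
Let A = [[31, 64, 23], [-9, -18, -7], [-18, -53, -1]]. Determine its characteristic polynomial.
χ_A(x) = (x - 4)^3

xI - A = [[x - 31, -64, -23], [9, x + 18, 7], [18, 53, x + 1]].

Expanding det(xI - A) along the first row:
det(xI - A) = + (x - 31)·det([[x + 18, 7], [53, x + 1]]) - (-64)·det([[9, 7], [18, x + 1]]) + (-23)·det([[9, x + 18], [18, 53]]).

Evaluating gives χ_A(x) = x^3 - 12x^2 + 48x - 64 = (x - 4)^3.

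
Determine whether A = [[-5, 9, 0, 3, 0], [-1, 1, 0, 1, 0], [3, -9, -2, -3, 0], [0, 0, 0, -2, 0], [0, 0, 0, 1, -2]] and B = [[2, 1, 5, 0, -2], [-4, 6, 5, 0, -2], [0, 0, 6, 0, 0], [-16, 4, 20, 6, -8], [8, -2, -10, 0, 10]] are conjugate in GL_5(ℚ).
trace(A) = -10 but trace(B) = 30. The trace is a similarity invariant, so A and B are not similar.

No.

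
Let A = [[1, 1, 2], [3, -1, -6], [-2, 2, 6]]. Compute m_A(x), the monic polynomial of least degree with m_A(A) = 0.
m_A(x) = (x - 2)^2

The characteristic polynomial factors as (x - 2)^3. The minimal polynomial is ∏(x - λ)^{k_λ} where k_λ is the size of the largest Jordan block at λ.

For λ = 2: rank(A - 2I) = 1, and the largest Jordan block has size 2 (the smallest k with rank((A - 2I)^k) = rank((A - 2I)^(k+1))).

So m_A(x) = (x - 2)^2.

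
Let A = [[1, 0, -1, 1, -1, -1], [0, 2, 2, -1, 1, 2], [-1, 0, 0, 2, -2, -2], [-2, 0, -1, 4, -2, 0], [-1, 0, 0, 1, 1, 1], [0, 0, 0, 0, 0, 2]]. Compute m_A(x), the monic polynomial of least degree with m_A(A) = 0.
The characteristic polynomial factors as (x - 2)^4(x - 1)^2. The minimal polynomial is ∏(x - λ)^{k_λ} where k_λ is the size of the largest Jordan block at λ.

For λ = 1: rank(A - I) = 5, and the largest Jordan block has size 2 (the smallest k with rank((A - I)^k) = rank((A - I)^(k+1))).
For λ = 2: rank(A - 2I) = 4, and the largest Jordan block has size 2 (the smallest k with rank((A - 2I)^k) = rank((A - 2I)^(k+1))).

So m_A(x) = (x - 2)^2(x - 1)^2.

m_A(x) = (x - 2)^2(x - 1)^2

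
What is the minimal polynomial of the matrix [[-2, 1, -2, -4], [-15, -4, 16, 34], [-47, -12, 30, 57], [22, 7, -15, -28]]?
The characteristic polynomial factors as (x - 3)^2(x + 5)^2. The minimal polynomial is ∏(x - λ)^{k_λ} where k_λ is the size of the largest Jordan block at λ.

For λ = -5: rank(A + 5I) = 3, and the largest Jordan block has size 2 (the smallest k with rank((A + 5I)^k) = rank((A + 5I)^(k+1))).
For λ = 3: rank(A - 3I) = 3, and the largest Jordan block has size 2 (the smallest k with rank((A - 3I)^k) = rank((A - 3I)^(k+1))).

So m_A(x) = (x - 3)^2(x + 5)^2.

m_A(x) = (x - 3)^2(x + 5)^2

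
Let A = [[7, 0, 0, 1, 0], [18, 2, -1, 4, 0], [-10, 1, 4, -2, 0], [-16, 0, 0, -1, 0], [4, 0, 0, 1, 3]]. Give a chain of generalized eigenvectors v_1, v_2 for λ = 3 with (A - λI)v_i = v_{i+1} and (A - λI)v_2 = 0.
We seek v_1 ∈ ker((A - 3I)^2) \ ker(A - 3I), then set v_{i+1} = (A - 3I) v_i.

One such chain is v_1 = [[0, 0, 0, 1, 1]]^T, v_2 = [[1, 4, -2, -4, 1]]^T. Check: (A - 3I) v_2 = [[0, 0, 0, 0, 0]]^T = 0.

v_1 = [[0, 0, 0, 1, 1]]^T, v_2 = [[1, 4, -2, -4, 1]]^T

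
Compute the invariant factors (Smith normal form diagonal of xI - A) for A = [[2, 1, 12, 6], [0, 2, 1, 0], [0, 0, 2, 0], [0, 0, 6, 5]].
The Jordan structure of A has elementary divisors (x - 2)^3, (x - 5). Arranging the block sizes at each eigenvalue in decreasing order and taking row products gives the invariant factors.

Invariant factors (smallest first, each dividing the next): (x - 5)(x - 2)^3.

Check: the last factor (x - 5)(x - 2)^3 is the minimal polynomial, and the product (x - 5)(x - 2)^3 is the characteristic polynomial.

(x - 5)(x - 2)^3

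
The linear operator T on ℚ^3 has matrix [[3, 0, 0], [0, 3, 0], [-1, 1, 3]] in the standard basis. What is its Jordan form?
The characteristic polynomial is det(xI - A) = (x - 3)^3, so the eigenvalues are 3 (algebraic multiplicity 3).

For λ = 3: rank(A - 3I) = 1, rank((A - 3I)^2) = 0. The eigenspace has dimension 3 - 1 = 2, so there are 2 Jordan blocks; the rank sequence gives block sizes [2, 1].

Assembling the blocks gives the Jordan form J above.

J = [[3, 1, 0], [0, 3, 0], [0, 0, 3]]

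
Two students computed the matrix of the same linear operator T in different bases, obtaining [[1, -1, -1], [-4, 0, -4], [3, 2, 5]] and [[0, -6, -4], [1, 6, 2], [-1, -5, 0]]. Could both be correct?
Two matrices over a field are similar if and only if they have the same invariant factors.

Both A and B have characteristic polynomial (x - 2)^3 and minimal polynomial (x - 2)^3. Computing further, both have invariant factors (x - 2)^3. Hence A and B are similar.

Yes.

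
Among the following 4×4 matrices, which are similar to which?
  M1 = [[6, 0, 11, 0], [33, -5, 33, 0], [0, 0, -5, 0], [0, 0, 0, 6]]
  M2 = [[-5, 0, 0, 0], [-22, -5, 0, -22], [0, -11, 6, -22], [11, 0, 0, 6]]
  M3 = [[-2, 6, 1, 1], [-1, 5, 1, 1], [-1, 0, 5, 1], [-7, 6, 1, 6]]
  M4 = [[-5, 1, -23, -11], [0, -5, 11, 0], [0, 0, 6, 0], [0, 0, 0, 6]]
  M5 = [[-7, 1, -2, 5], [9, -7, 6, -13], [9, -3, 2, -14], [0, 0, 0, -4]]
4 classes: {M1, M2}, {M3}, {M4}, {M5}

Characteristic polynomials: χ_{M1} = (x - 6)^2(x + 5)^2, χ_{M2} = (x - 6)^2(x + 5)^2, χ_{M3} = (x - 5)^3(x + 1), χ_{M4} = (x - 6)^2(x + 5)^2, χ_{M5} = (x + 4)^4.

{M1, M2}: invariant factors (x - 6)(x + 5), (x - 6)(x + 5).

{M3}: invariant factors (x - 5)^3(x + 1).

{M4}: invariant factors x - 6, (x - 6)(x + 5)^2.

{M5}: invariant factors (x + 4)^2, (x + 4)^2.

Matrices are similar if and only if their invariant-factor lists agree; the partition into similarity classes is {M1, M2}, {M3}, {M4}, {M5}.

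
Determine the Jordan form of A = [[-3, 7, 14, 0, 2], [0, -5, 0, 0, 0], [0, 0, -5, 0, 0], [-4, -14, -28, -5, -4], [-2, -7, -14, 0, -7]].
The characteristic polynomial is det(xI - A) = (x + 5)^5, so the eigenvalues are -5 (algebraic multiplicity 5).

For λ = -5: rank(A + 5I) = 1, rank((A + 5I)^2) = 0. The eigenspace has dimension 5 - 1 = 4, so there are 4 Jordan blocks; the rank sequence gives block sizes [2, 1, 1, 1].

Assembling the blocks gives the Jordan form J above.

J = [[-5, 1, 0, 0, 0], [0, -5, 0, 0, 0], [0, 0, -5, 0, 0], [0, 0, 0, -5, 0], [0, 0, 0, 0, -5]]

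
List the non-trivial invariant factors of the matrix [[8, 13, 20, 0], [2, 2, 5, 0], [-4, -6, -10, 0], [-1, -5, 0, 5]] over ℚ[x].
The Jordan structure of A has elementary divisors x^3, (x - 5). Arranging the block sizes at each eigenvalue in decreasing order and taking row products gives the invariant factors.

Invariant factors (smallest first, each dividing the next): x^3(x - 5).

Check: the last factor x^3(x - 5) is the minimal polynomial, and the product x^3(x - 5) is the characteristic polynomial.

x^3(x - 5)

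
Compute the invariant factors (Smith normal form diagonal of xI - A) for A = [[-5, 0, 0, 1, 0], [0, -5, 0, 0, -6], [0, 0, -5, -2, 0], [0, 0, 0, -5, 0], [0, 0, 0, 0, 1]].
The Jordan structure of A has elementary divisors (x + 5)^2, (x + 5), (x + 5), (x - 1). Arranging the block sizes at each eigenvalue in decreasing order and taking row products gives the invariant factors.

Invariant factors (smallest first, each dividing the next): x + 5, x + 5, (x - 1)(x + 5)^2.

Check: the last factor (x - 1)(x + 5)^2 is the minimal polynomial, and the product (x - 1)(x + 5)^4 is the characteristic polynomial.

x + 5, x + 5, (x - 1)(x + 5)^2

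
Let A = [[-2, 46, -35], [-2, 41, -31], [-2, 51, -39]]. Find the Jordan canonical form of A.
J = [[0, 1, 0], [0, 0, 1], [0, 0, 0]]

The characteristic polynomial is det(xI - A) = x^3, so the eigenvalues are 0 (algebraic multiplicity 3).

For λ = 0: rank(A) = 2, rank(A^2) = 1, rank(A^3) = 0. The eigenspace has dimension 3 - 2 = 1, so there is 1 Jordan block; the rank sequence gives block sizes [3].

Assembling the blocks gives the Jordan form J above.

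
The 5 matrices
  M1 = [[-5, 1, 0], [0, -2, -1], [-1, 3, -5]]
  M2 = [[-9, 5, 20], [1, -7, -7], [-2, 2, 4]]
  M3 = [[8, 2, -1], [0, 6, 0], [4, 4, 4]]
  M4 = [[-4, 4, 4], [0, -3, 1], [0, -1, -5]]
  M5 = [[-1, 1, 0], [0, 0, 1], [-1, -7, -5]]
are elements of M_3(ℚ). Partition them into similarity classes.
Characteristic polynomials: χ_{M1} = (x + 4)^3, χ_{M2} = (x + 4)^3, χ_{M3} = (x - 6)^3, χ_{M4} = (x + 4)^3, χ_{M5} = (x + 2)^3.

{M1, M2}: invariant factors (x + 4)^3.

{M3}: invariant factors x - 6, (x - 6)^2.

{M4}: invariant factors x + 4, (x + 4)^2.

{M5}: invariant factors (x + 2)^3.

Matrices are similar if and only if their invariant-factor lists agree; the partition into similarity classes is {M1, M2}, {M3}, {M4}, {M5}.

4 classes: {M1, M2}, {M3}, {M4}, {M5}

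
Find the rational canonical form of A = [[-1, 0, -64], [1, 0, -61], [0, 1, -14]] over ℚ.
The invariant factors of A (the non-unit diagonal entries of the Smith normal form of xI - A over ℚ[x]) are (x + 5)^3, each dividing the next. The characteristic polynomial is their product, (x + 5)^3.

The rational canonical form is the block-diagonal matrix of companion matrices C(f_i):
R = [[0, 0, -125], [1, 0, -75], [0, 1, -15]].

R = [[0, 0, -125], [1, 0, -75], [0, 1, -15]]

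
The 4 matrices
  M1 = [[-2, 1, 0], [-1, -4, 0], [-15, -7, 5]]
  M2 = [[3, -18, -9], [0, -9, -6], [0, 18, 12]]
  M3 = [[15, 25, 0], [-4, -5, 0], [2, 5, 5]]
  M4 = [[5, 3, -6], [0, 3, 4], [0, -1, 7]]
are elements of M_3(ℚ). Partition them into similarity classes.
3 classes: {M1}, {M2}, {M3, M4}

Characteristic polynomials: χ_{M1} = (x - 5)(x + 3)^2, χ_{M2} = x(x - 3)^2, χ_{M3} = (x - 5)^3, χ_{M4} = (x - 5)^3.

{M1}: invariant factors (x - 5)(x + 3)^2.

{M2}: invariant factors x - 3, x(x - 3).

{M3, M4}: invariant factors x - 5, (x - 5)^2.

Matrices are similar if and only if their invariant-factor lists agree; the partition into similarity classes is {M1}, {M2}, {M3, M4}.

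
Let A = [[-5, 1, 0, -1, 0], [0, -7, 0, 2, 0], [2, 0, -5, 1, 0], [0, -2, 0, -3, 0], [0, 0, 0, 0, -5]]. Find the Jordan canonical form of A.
J = [[-5, 1, 0, 0, 0], [0, -5, 0, 0, 0], [0, 0, -5, 1, 0], [0, 0, 0, -5, 0], [0, 0, 0, 0, -5]]

The characteristic polynomial is det(xI - A) = (x + 5)^5, so the eigenvalues are -5 (algebraic multiplicity 5).

For λ = -5: rank(A + 5I) = 2, rank((A + 5I)^2) = 0. The eigenspace has dimension 5 - 2 = 3, so there are 3 Jordan blocks; the rank sequence gives block sizes [2, 2, 1].

Assembling the blocks gives the Jordan form J above.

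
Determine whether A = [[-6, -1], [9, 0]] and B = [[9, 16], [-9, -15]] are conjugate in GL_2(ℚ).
Two matrices over a field are similar if and only if they have the same invariant factors.

Both A and B have characteristic polynomial (x + 3)^2 and minimal polynomial (x + 3)^2. Computing further, both have invariant factors (x + 3)^2. Hence A and B are similar.

Yes.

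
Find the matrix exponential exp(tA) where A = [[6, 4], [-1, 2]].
A has Jordan form J = [[4, 1], [0, 4]] with A = PJP^{-1}, so e^{tA} = P e^{tJ} P^{-1}.

For a Jordan block J_k(λ), e^{tJ_k(λ)} = e^{λt} · (I + tN + t^2 N^2/2! + ... + t^{k-1} N^{k-1}/(k-1)!) where N is the nilpotent superdiagonal part.

Assembling the blocks and conjugating back gives the entries of e^{tA} as shown above.

e^{tA} = [[(2*t + 1)*e^{4*t}, 4*t*e^{4*t}], [-t*e^{4*t}, (1 - 2*t)*e^{4*t}]]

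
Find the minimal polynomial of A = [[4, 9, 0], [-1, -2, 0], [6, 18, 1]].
m_A(x) = (x - 1)^2

The characteristic polynomial factors as (x - 1)^3. The minimal polynomial is ∏(x - λ)^{k_λ} where k_λ is the size of the largest Jordan block at λ.

For λ = 1: rank(A - I) = 1, and the largest Jordan block has size 2 (the smallest k with rank((A - I)^k) = rank((A - I)^(k+1))).

So m_A(x) = (x - 1)^2.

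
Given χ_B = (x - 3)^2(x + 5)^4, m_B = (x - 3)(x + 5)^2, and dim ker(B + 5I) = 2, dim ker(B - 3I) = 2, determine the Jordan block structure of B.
Jordan blocks: (-5, 2), (-5, 2), (3, 1), (3, 1)

λ = -5: algebraic multiplicity 4 (exponent in χ_B), largest block size 2 (exponent in m_B), 2 blocks (geometric multiplicity). These force block sizes [2, 2].
λ = 3: algebraic multiplicity 2 (exponent in χ_B), largest block size 1 (exponent in m_B), 2 blocks (geometric multiplicity). These force block sizes [1, 1].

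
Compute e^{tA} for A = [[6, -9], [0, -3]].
e^{tA} = [[e^{6*t}, (1 - e^{9*t})*e^{-3*t}], [0, e^{-3*t}]]

A has Jordan form J = [[-3, 0], [0, 6]] with A = PJP^{-1}, so e^{tA} = P e^{tJ} P^{-1}.

For a Jordan block J_k(λ), e^{tJ_k(λ)} = e^{λt} · (I + tN + t^2 N^2/2! + ... + t^{k-1} N^{k-1}/(k-1)!) where N is the nilpotent superdiagonal part.

Assembling the blocks and conjugating back gives the entries of e^{tA} as shown above.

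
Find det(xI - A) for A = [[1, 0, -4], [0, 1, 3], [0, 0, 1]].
χ_A(x) = (x - 1)^3

xI - A = [[x - 1, 0, 4], [0, x - 1, -3], [0, 0, x - 1]].

Expanding det(xI - A) along the first row:
det(xI - A) = + (x - 1)·det([[x - 1, -3], [0, x - 1]]) - (0)·det([[0, -3], [0, x - 1]]) + (4)·det([[0, x - 1], [0, 0]]).

Evaluating gives χ_A(x) = x^3 - 3x^2 + 3x - 1 = (x - 1)^3.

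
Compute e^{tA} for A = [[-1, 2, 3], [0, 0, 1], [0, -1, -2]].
A has Jordan form J = [[-1, 1, 0], [0, -1, 1], [0, 0, -1]] with A = PJP^{-1}, so e^{tA} = P e^{tJ} P^{-1}.

For a Jordan block J_k(λ), e^{tJ_k(λ)} = e^{λt} · (I + tN + t^2 N^2/2! + ... + t^{k-1} N^{k-1}/(k-1)!) where N is the nilpotent superdiagonal part.

Assembling the blocks and conjugating back gives the entries of e^{tA} as shown above.

e^{tA} = [[e^{-t}, t*(4 - t)*e^{-t}/2, t*(6 - t)*e^{-t}/2], [0, (t + 1)*e^{-t}, t*e^{-t}], [0, -t*e^{-t}, (1 - t)*e^{-t}]]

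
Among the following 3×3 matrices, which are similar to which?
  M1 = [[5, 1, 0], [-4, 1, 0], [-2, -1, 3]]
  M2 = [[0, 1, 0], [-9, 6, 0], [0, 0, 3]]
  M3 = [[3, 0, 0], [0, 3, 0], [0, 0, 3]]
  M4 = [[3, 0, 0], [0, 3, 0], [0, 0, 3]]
Characteristic polynomials: χ_{M1} = (x - 3)^3, χ_{M2} = (x - 3)^3, χ_{M3} = (x - 3)^3, χ_{M4} = (x - 3)^3.

{M1, M2}: invariant factors x - 3, (x - 3)^2.

{M3, M4}: invariant factors x - 3, x - 3, x - 3.

Matrices are similar if and only if their invariant-factor lists agree; the partition into similarity classes is {M1, M2}, {M3, M4}.

2 classes: {M1, M2}, {M3, M4}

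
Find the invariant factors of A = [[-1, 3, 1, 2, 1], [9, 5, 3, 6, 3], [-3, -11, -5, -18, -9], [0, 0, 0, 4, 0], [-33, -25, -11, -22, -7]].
The Jordan structure of A has elementary divisors (x + 4)^2, (x + 4), (x - 4), (x - 4). Arranging the block sizes at each eigenvalue in decreasing order and taking row products gives the invariant factors.

Invariant factors (smallest first, each dividing the next): (x - 4)(x + 4), (x - 4)(x + 4)^2.

Check: the last factor (x - 4)(x + 4)^2 is the minimal polynomial, and the product (x - 4)^2(x + 4)^3 is the characteristic polynomial.

(x - 4)(x + 4), (x - 4)(x + 4)^2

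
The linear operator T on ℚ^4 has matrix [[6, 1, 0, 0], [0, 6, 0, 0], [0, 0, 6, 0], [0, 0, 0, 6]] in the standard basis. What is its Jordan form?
J = [[6, 1, 0, 0], [0, 6, 0, 0], [0, 0, 6, 0], [0, 0, 0, 6]]

The characteristic polynomial is det(xI - A) = (x - 6)^4, so the eigenvalues are 6 (algebraic multiplicity 4).

For λ = 6: rank(A - 6I) = 1, rank((A - 6I)^2) = 0. The eigenspace has dimension 4 - 1 = 3, so there are 3 Jordan blocks; the rank sequence gives block sizes [2, 1, 1].

Assembling the blocks gives the Jordan form J above.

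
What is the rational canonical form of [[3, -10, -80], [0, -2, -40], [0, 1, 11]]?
R = [[3, 0, 0], [0, 0, -18], [0, 1, 9]]

The invariant factors of A (the non-unit diagonal entries of the Smith normal form of xI - A over ℚ[x]) are x - 3, (x - 6)(x - 3), each dividing the next. The characteristic polynomial is their product, (x - 6)(x - 3)^2.

The rational canonical form is the block-diagonal matrix of companion matrices C(f_i):
R = [[3, 0, 0], [0, 0, -18], [0, 1, 9]].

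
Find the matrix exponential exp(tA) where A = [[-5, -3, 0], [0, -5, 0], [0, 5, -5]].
e^{tA} = [[e^{-5*t}, -3*t*e^{-5*t}, 0], [0, e^{-5*t}, 0], [0, 5*t*e^{-5*t}, e^{-5*t}]]

A has Jordan form J = [[-5, 1, 0], [0, -5, 0], [0, 0, -5]] with A = PJP^{-1}, so e^{tA} = P e^{tJ} P^{-1}.

For a Jordan block J_k(λ), e^{tJ_k(λ)} = e^{λt} · (I + tN + t^2 N^2/2! + ... + t^{k-1} N^{k-1}/(k-1)!) where N is the nilpotent superdiagonal part.

Assembling the blocks and conjugating back gives the entries of e^{tA} as shown above.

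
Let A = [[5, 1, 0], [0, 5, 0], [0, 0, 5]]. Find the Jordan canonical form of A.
The characteristic polynomial is det(xI - A) = (x - 5)^3, so the eigenvalues are 5 (algebraic multiplicity 3).

For λ = 5: rank(A - 5I) = 1, rank((A - 5I)^2) = 0. The eigenspace has dimension 3 - 1 = 2, so there are 2 Jordan blocks; the rank sequence gives block sizes [2, 1].

Assembling the blocks gives the Jordan form J above.

J = [[5, 1, 0], [0, 5, 0], [0, 0, 5]]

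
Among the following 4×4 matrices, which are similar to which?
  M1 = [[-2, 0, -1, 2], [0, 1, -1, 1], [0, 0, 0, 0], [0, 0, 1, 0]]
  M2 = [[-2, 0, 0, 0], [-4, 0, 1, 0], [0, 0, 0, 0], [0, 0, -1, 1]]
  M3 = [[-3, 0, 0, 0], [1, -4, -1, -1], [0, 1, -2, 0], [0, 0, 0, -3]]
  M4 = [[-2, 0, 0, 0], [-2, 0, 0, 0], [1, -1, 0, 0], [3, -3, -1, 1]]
2 classes: {M1, M2, M4}, {M3}

Characteristic polynomials: χ_{M1} = x^2(x - 1)(x + 2), χ_{M2} = x^2(x - 1)(x + 2), χ_{M3} = (x + 3)^4, χ_{M4} = x^2(x - 1)(x + 2).

{M1, M2, M4}: invariant factors x^2(x - 1)(x + 2).

{M3}: invariant factors x + 3, (x + 3)^3.

Matrices are similar if and only if their invariant-factor lists agree; the partition into similarity classes is {M1, M2, M4}, {M3}.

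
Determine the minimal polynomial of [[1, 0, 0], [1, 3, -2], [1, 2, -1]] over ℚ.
m_A(x) = (x - 1)^2

The characteristic polynomial factors as (x - 1)^3. The minimal polynomial is ∏(x - λ)^{k_λ} where k_λ is the size of the largest Jordan block at λ.

For λ = 1: rank(A - I) = 1, and the largest Jordan block has size 2 (the smallest k with rank((A - I)^k) = rank((A - I)^(k+1))).

So m_A(x) = (x - 1)^2.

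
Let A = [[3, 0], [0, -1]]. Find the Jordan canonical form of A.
The characteristic polynomial is det(xI - A) = (x - 3)(x + 1), so the eigenvalues are -1 (algebraic multiplicity 1), 3 (algebraic multiplicity 1).

For λ = -1: algebraic multiplicity 1 gives one 1×1 block.

For λ = 3: algebraic multiplicity 1 gives one 1×1 block.

Assembling the blocks gives the Jordan form J above.

J = [[-1, 0], [0, 3]]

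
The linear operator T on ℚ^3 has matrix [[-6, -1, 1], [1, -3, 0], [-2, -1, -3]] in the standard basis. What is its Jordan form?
The characteristic polynomial is det(xI - A) = (x + 4)^3, so the eigenvalues are -4 (algebraic multiplicity 3).

For λ = -4: rank(A + 4I) = 2, rank((A + 4I)^2) = 1, rank((A + 4I)^3) = 0. The eigenspace has dimension 3 - 2 = 1, so there is 1 Jordan block; the rank sequence gives block sizes [3].

Assembling the blocks gives the Jordan form J above.

J = [[-4, 1, 0], [0, -4, 1], [0, 0, -4]]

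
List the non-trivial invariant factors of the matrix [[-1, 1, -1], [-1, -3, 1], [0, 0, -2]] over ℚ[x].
x + 2, (x + 2)^2

The Jordan structure of A has elementary divisors (x + 2)^2, (x + 2). Arranging the block sizes at each eigenvalue in decreasing order and taking row products gives the invariant factors.

Invariant factors (smallest first, each dividing the next): x + 2, (x + 2)^2.

Check: the last factor (x + 2)^2 is the minimal polynomial, and the product (x + 2)^3 is the characteristic polynomial.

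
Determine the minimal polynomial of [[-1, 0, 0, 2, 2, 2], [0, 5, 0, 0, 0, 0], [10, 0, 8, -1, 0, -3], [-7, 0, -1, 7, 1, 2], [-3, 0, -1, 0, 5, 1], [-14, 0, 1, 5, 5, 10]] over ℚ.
The characteristic polynomial factors as (x - 6)^4(x - 5)^2. The minimal polynomial is ∏(x - λ)^{k_λ} where k_λ is the size of the largest Jordan block at λ.

For λ = 5: rank(A - 5I) = 4, and the largest Jordan block has size 1 (the smallest k with rank((A - 5I)^k) = rank((A - 5I)^(k+1))).
For λ = 6: rank(A - 6I) = 4, and the largest Jordan block has size 2 (the smallest k with rank((A - 6I)^k) = rank((A - 6I)^(k+1))).

So m_A(x) = (x - 6)^2(x - 5).

m_A(x) = (x - 6)^2(x - 5)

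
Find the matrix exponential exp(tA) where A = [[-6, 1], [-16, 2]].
e^{tA} = [[(1 - 4*t)*e^{-2*t}, t*e^{-2*t}], [-16*t*e^{-2*t}, (4*t + 1)*e^{-2*t}]]

A has Jordan form J = [[-2, 1], [0, -2]] with A = PJP^{-1}, so e^{tA} = P e^{tJ} P^{-1}.

For a Jordan block J_k(λ), e^{tJ_k(λ)} = e^{λt} · (I + tN + t^2 N^2/2! + ... + t^{k-1} N^{k-1}/(k-1)!) where N is the nilpotent superdiagonal part.

Assembling the blocks and conjugating back gives the entries of e^{tA} as shown above.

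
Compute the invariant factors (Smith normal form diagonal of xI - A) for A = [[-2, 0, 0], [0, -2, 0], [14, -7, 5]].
The Jordan structure of A has elementary divisors (x + 2), (x + 2), (x - 5). Arranging the block sizes at each eigenvalue in decreasing order and taking row products gives the invariant factors.

Invariant factors (smallest first, each dividing the next): x + 2, (x - 5)(x + 2).

Check: the last factor (x - 5)(x + 2) is the minimal polynomial, and the product (x - 5)(x + 2)^2 is the characteristic polynomial.

x + 2, (x - 5)(x + 2)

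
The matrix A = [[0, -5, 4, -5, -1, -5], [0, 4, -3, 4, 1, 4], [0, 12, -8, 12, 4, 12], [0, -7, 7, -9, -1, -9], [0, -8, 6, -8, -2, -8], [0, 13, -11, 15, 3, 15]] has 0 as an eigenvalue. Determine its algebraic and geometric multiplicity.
The characteristic polynomial is x^6, so the factor x appears with exponent 6: the algebraic multiplicity is 6.

rank(A) = 3, so the eigenspace has dimension 6 - 3 = 3: the geometric multiplicity is 3.

Since 3 < 6, A is not diagonalizable.

algebraic multiplicity 6, geometric multiplicity 3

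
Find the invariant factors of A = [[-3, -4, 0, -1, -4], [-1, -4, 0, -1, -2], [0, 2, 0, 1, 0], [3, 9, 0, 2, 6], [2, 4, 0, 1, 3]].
The Jordan structure of A has elementary divisors (x + 1), (x + 1), x^3. Arranging the block sizes at each eigenvalue in decreasing order and taking row products gives the invariant factors.

Invariant factors (smallest first, each dividing the next): x + 1, x^3(x + 1).

Check: the last factor x^3(x + 1) is the minimal polynomial, and the product x^3(x + 1)^2 is the characteristic polynomial.

x + 1, x^3(x + 1)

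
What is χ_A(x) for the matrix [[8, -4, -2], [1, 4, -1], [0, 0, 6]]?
χ_A(x) = (x - 6)^3

xI - A = [[x - 8, 4, 2], [-1, x - 4, 1], [0, 0, x - 6]].

Expanding det(xI - A) along the first row:
det(xI - A) = + (x - 8)·det([[x - 4, 1], [0, x - 6]]) - (4)·det([[-1, 1], [0, x - 6]]) + (2)·det([[-1, x - 4], [0, 0]]).

Evaluating gives χ_A(x) = x^3 - 18x^2 + 108x - 216 = (x - 6)^3.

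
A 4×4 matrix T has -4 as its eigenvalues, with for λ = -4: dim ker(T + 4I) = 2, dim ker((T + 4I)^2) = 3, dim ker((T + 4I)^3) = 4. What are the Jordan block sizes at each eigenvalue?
λ = -4: successive nullity increments [2, 1, 1] count blocks of size ≥ k; block sizes are [3, 1].

Jordan blocks: (-4, 3), (-4, 1)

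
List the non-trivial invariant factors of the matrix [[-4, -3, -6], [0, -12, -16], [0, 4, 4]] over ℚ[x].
x + 4, (x + 4)^2

The Jordan structure of A has elementary divisors (x + 4)^2, (x + 4). Arranging the block sizes at each eigenvalue in decreasing order and taking row products gives the invariant factors.

Invariant factors (smallest first, each dividing the next): x + 4, (x + 4)^2.

Check: the last factor (x + 4)^2 is the minimal polynomial, and the product (x + 4)^3 is the characteristic polynomial.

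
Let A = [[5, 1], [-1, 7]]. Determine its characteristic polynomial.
xI - A = [[x - 5, -1], [1, x - 7]].

Expanding det(xI - A) along the first row:
det(xI - A) = + (x - 5)·det([[x - 7]]) - (-1)·det([[1]]).

Evaluating gives χ_A(x) = x^2 - 12x + 36 = (x - 6)^2.

χ_A(x) = (x - 6)^2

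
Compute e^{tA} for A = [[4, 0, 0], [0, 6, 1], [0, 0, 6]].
e^{tA} = [[e^{4*t}, 0, 0], [0, e^{6*t}, t*e^{6*t}], [0, 0, e^{6*t}]]

A has Jordan form J = [[4, 0, 0], [0, 6, 1], [0, 0, 6]] with A = PJP^{-1}, so e^{tA} = P e^{tJ} P^{-1}.

For a Jordan block J_k(λ), e^{tJ_k(λ)} = e^{λt} · (I + tN + t^2 N^2/2! + ... + t^{k-1} N^{k-1}/(k-1)!) where N is the nilpotent superdiagonal part.

Assembling the blocks and conjugating back gives the entries of e^{tA} as shown above.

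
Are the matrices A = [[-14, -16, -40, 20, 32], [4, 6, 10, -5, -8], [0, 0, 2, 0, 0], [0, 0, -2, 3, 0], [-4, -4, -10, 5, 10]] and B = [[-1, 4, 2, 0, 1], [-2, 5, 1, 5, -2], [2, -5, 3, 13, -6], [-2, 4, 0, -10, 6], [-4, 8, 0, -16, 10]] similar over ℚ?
Both have characteristic polynomial (x - 3)(x - 2)^3(x + 2), but the minimal polynomial of A is (x - 3)(x - 2)(x + 2) while the minimal polynomial of B is (x - 3)(x - 2)^2(x + 2). The minimal polynomial is a similarity invariant, so A and B are not similar.

No.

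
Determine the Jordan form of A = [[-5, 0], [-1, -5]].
The characteristic polynomial is det(xI - A) = (x + 5)^2, so the eigenvalues are -5 (algebraic multiplicity 2).

For λ = -5: rank(A + 5I) = 1, rank((A + 5I)^2) = 0. The eigenspace has dimension 2 - 1 = 1, so there is 1 Jordan block; the rank sequence gives block sizes [2].

Assembling the blocks gives the Jordan form J above.

J = [[-5, 1], [0, -5]]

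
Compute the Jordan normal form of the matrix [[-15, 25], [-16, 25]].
The characteristic polynomial is det(xI - A) = (x - 5)^2, so the eigenvalues are 5 (algebraic multiplicity 2).

For λ = 5: rank(A - 5I) = 1, rank((A - 5I)^2) = 0. The eigenspace has dimension 2 - 1 = 1, so there is 1 Jordan block; the rank sequence gives block sizes [2].

Assembling the blocks gives the Jordan form J above.

J = [[5, 1], [0, 5]]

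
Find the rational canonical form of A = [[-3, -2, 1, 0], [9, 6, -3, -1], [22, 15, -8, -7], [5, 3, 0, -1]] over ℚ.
The invariant factors of A (the non-unit diagonal entries of the Smith normal form of xI - A over ℚ[x]) are (x^2 + 3x - 1)^2, each dividing the next. The characteristic polynomial is their product, (x^2 + 3x - 1)^2.

The rational canonical form is the block-diagonal matrix of companion matrices C(f_i):
R = [[0, 0, 0, -1], [1, 0, 0, 6], [0, 1, 0, -7], [0, 0, 1, -6]].

Note the characteristic polynomial does not split into linear factors over ℚ, so A has no Jordan form over ℚ; the rational canonical form exists over any field.

R = [[0, 0, 0, -1], [1, 0, 0, 6], [0, 1, 0, -7], [0, 0, 1, -6]]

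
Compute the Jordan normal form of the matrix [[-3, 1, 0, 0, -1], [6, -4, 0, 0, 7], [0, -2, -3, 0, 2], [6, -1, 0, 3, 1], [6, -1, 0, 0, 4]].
The characteristic polynomial is det(xI - A) = (x - 3)^2(x + 3)^3, so the eigenvalues are -3 (algebraic multiplicity 3), 3 (algebraic multiplicity 2).

For λ = -3: rank(A + 3I) = 3, rank((A + 3I)^2) = 2. The eigenspace has dimension 5 - 3 = 2, so there are 2 Jordan blocks; the rank sequence gives block sizes [2, 1].

For λ = 3: rank(A - 3I) = 3. The eigenspace has dimension 5 - 3 = 2, so there are 2 Jordan blocks; the rank sequence gives block sizes [1, 1].

Assembling the blocks gives the Jordan form J above.

J = [[-3, 1, 0, 0, 0], [0, -3, 0, 0, 0], [0, 0, -3, 0, 0], [0, 0, 0, 3, 0], [0, 0, 0, 0, 3]]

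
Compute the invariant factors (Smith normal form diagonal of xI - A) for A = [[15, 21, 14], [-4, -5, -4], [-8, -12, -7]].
The Jordan structure of A has elementary divisors (x - 1)^2, (x - 1). Arranging the block sizes at each eigenvalue in decreasing order and taking row products gives the invariant factors.

Invariant factors (smallest first, each dividing the next): x - 1, (x - 1)^2.

Check: the last factor (x - 1)^2 is the minimal polynomial, and the product (x - 1)^3 is the characteristic polynomial.

x - 1, (x - 1)^2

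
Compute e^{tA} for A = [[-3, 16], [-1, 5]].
A has Jordan form J = [[1, 1], [0, 1]] with A = PJP^{-1}, so e^{tA} = P e^{tJ} P^{-1}.

For a Jordan block J_k(λ), e^{tJ_k(λ)} = e^{λt} · (I + tN + t^2 N^2/2! + ... + t^{k-1} N^{k-1}/(k-1)!) where N is the nilpotent superdiagonal part.

Assembling the blocks and conjugating back gives the entries of e^{tA} as shown above.

e^{tA} = [[(1 - 4*t)*e^{t}, 16*t*e^{t}], [-t*e^{t}, (4*t + 1)*e^{t}]]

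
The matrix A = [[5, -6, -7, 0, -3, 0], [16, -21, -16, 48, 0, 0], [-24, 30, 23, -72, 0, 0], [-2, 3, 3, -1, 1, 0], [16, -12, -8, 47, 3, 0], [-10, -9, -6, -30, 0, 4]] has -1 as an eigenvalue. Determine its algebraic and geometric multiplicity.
algebraic multiplicity 2, geometric multiplicity 1

The characteristic polynomial is (x - 4)^3(x - 3)(x + 1)^2, so the factor x + 1 appears with exponent 2: the algebraic multiplicity is 2.

rank(A + I) = 5, so the eigenspace has dimension 6 - 5 = 1: the geometric multiplicity is 1.

Since 1 < 2, A is not diagonalizable.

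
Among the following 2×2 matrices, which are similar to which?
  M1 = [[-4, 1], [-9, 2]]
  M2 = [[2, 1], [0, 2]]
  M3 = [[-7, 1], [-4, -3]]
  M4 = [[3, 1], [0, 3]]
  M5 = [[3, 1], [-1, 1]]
Characteristic polynomials: χ_{M1} = (x + 1)^2, χ_{M2} = (x - 2)^2, χ_{M3} = (x + 5)^2, χ_{M4} = (x - 3)^2, χ_{M5} = (x - 2)^2.

{M1}: invariant factors (x + 1)^2.

{M2, M5}: invariant factors (x - 2)^2.

{M3}: invariant factors (x + 5)^2.

{M4}: invariant factors (x - 3)^2.

Matrices are similar if and only if their invariant-factor lists agree; the partition into similarity classes is {M1}, {M2, M5}, {M3}, {M4}.

4 classes: {M1}, {M2, M5}, {M3}, {M4}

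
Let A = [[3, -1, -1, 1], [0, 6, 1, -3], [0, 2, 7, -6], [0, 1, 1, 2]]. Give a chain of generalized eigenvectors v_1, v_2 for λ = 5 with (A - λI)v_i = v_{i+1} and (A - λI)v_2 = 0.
We seek v_1 ∈ ker((A - 5I)^2) \ ker(A - 5I), then set v_{i+1} = (A - 5I) v_i.

One such chain is v_1 = [[0, -1, 2, 0]]^T, v_2 = [[-1, 1, 2, 1]]^T. Check: (A - 5I) v_2 = [[0, 0, 0, 0]]^T = 0.

v_1 = [[0, -1, 2, 0]]^T, v_2 = [[-1, 1, 2, 1]]^T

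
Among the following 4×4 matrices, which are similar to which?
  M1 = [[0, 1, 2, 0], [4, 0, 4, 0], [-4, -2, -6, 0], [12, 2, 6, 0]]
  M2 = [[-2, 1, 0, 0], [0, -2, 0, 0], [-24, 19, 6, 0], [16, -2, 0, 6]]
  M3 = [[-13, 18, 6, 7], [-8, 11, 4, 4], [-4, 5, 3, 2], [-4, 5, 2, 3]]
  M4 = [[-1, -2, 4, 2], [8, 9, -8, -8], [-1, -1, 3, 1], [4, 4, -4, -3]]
Characteristic polynomials: χ_{M1} = x(x + 2)^3, χ_{M2} = (x - 6)^2(x + 2)^2, χ_{M3} = (x - 1)^4, χ_{M4} = (x - 3)^2(x - 1)^2.

{M1}: invariant factors x + 2, x(x + 2)^2.

{M2}: invariant factors x - 6, (x - 6)(x + 2)^2.

{M3}: invariant factors x - 1, (x - 1)^3.

{M4}: invariant factors x - 1, (x - 3)^2(x - 1).

Matrices are similar if and only if their invariant-factor lists agree; the partition into similarity classes is {M1}, {M2}, {M3}, {M4}.

4 classes: {M1}, {M2}, {M3}, {M4}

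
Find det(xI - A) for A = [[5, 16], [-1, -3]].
χ_A(x) = (x - 1)^2

xI - A = [[x - 5, -16], [1, x + 3]].

Expanding det(xI - A) along the first row:
det(xI - A) = + (x - 5)·det([[x + 3]]) - (-16)·det([[1]]).

Evaluating gives χ_A(x) = x^2 - 2x + 1 = (x - 1)^2.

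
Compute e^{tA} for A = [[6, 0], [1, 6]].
e^{tA} = [[e^{6*t}, 0], [t*e^{6*t}, e^{6*t}]]

A has Jordan form J = [[6, 1], [0, 6]] with A = PJP^{-1}, so e^{tA} = P e^{tJ} P^{-1}.

For a Jordan block J_k(λ), e^{tJ_k(λ)} = e^{λt} · (I + tN + t^2 N^2/2! + ... + t^{k-1} N^{k-1}/(k-1)!) where N is the nilpotent superdiagonal part.

Assembling the blocks and conjugating back gives the entries of e^{tA} as shown above.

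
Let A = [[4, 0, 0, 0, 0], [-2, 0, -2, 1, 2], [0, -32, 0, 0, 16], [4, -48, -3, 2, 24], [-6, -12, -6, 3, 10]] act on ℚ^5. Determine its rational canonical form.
The invariant factors of A (the non-unit diagonal entries of the Smith normal form of xI - A over ℚ[x]) are x - 4, x - 4, (x - 4)(x - 2)^2, each dividing the next. The characteristic polynomial is their product, (x - 4)^3(x - 2)^2.

The rational canonical form is the block-diagonal matrix of companion matrices C(f_i):
R = [[4, 0, 0, 0, 0], [0, 4, 0, 0, 0], [0, 0, 0, 0, 16], [0, 0, 1, 0, -20], [0, 0, 0, 1, 8]].

R = [[4, 0, 0, 0, 0], [0, 4, 0, 0, 0], [0, 0, 0, 0, 16], [0, 0, 1, 0, -20], [0, 0, 0, 1, 8]]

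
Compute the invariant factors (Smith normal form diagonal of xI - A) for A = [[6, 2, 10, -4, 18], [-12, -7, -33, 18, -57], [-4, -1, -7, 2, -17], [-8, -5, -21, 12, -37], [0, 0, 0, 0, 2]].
x - 2, x - 2, (x - 2)^2(x + 2)

The Jordan structure of A has elementary divisors (x + 2), (x - 2)^2, (x - 2), (x - 2). Arranging the block sizes at each eigenvalue in decreasing order and taking row products gives the invariant factors.

Invariant factors (smallest first, each dividing the next): x - 2, x - 2, (x - 2)^2(x + 2).

Check: the last factor (x - 2)^2(x + 2) is the minimal polynomial, and the product (x - 2)^4(x + 2) is the characteristic polynomial.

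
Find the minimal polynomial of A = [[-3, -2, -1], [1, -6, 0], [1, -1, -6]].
The characteristic polynomial factors as (x + 5)^3. The minimal polynomial is ∏(x - λ)^{k_λ} where k_λ is the size of the largest Jordan block at λ.

For λ = -5: rank(A + 5I) = 2, and the largest Jordan block has size 3 (the smallest k with rank((A + 5I)^k) = rank((A + 5I)^(k+1))).

So m_A(x) = (x + 5)^3.

m_A(x) = (x + 5)^3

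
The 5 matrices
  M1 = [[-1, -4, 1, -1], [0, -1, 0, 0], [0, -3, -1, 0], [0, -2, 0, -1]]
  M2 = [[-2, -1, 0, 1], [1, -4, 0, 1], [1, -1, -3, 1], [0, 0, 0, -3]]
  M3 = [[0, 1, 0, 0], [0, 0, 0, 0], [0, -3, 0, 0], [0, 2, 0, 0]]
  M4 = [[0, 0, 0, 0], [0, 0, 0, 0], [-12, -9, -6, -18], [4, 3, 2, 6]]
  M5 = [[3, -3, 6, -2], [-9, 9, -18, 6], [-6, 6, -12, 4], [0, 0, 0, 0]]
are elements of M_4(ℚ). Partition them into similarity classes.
3 classes: {M1}, {M2}, {M3, M4, M5}

Characteristic polynomials: χ_{M1} = (x + 1)^4, χ_{M2} = (x + 3)^4, χ_{M3} = x^4, χ_{M4} = x^4, χ_{M5} = x^4.

{M1}: invariant factors x + 1, (x + 1)^3.

{M2}: invariant factors x + 3, x + 3, (x + 3)^2.

{M3, M4, M5}: invariant factors x, x, x^2.

Matrices are similar if and only if their invariant-factor lists agree; the partition into similarity classes is {M1}, {M2}, {M3, M4, M5}.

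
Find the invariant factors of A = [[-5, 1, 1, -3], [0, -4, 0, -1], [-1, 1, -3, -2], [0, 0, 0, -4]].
The Jordan structure of A has elementary divisors (x + 4)^2, (x + 4)^2. Arranging the block sizes at each eigenvalue in decreasing order and taking row products gives the invariant factors.

Invariant factors (smallest first, each dividing the next): (x + 4)^2, (x + 4)^2.

Check: the last factor (x + 4)^2 is the minimal polynomial, and the product (x + 4)^4 is the characteristic polynomial.

(x + 4)^2, (x + 4)^2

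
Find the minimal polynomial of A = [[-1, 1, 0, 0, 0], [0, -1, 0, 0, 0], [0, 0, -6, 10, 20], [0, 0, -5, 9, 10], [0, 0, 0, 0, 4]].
The characteristic polynomial factors as (x - 4)^2(x + 1)^3. The minimal polynomial is ∏(x - λ)^{k_λ} where k_λ is the size of the largest Jordan block at λ.

For λ = -1: rank(A + I) = 3, and the largest Jordan block has size 2 (the smallest k with rank((A + I)^k) = rank((A + I)^(k+1))).
For λ = 4: rank(A - 4I) = 3, and the largest Jordan block has size 1 (the smallest k with rank((A - 4I)^k) = rank((A - 4I)^(k+1))).

So m_A(x) = (x - 4)(x + 1)^2.

m_A(x) = (x - 4)(x + 1)^2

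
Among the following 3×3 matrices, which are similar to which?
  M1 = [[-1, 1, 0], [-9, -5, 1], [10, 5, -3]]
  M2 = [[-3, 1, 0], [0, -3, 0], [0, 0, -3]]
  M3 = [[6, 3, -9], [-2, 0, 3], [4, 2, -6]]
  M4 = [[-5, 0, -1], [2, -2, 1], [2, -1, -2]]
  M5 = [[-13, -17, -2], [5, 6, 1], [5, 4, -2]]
3 classes: {M1, M4, M5}, {M2}, {M3}

Characteristic polynomials: χ_{M1} = (x + 3)^3, χ_{M2} = (x + 3)^3, χ_{M3} = x^3, χ_{M4} = (x + 3)^3, χ_{M5} = (x + 3)^3.

{M1, M4, M5}: invariant factors (x + 3)^3.

{M2}: invariant factors x + 3, (x + 3)^2.

{M3}: invariant factors x^3.

Matrices are similar if and only if their invariant-factor lists agree; the partition into similarity classes is {M1, M4, M5}, {M2}, {M3}.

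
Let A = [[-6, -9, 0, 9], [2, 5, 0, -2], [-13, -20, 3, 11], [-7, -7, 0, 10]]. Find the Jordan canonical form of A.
The characteristic polynomial is det(xI - A) = (x - 3)^4, so the eigenvalues are 3 (algebraic multiplicity 4).

For λ = 3: rank(A - 3I) = 2, rank((A - 3I)^2) = 0. The eigenspace has dimension 4 - 2 = 2, so there are 2 Jordan blocks; the rank sequence gives block sizes [2, 2].

Assembling the blocks gives the Jordan form J above.

J = [[3, 1, 0, 0], [0, 3, 0, 0], [0, 0, 3, 1], [0, 0, 0, 3]]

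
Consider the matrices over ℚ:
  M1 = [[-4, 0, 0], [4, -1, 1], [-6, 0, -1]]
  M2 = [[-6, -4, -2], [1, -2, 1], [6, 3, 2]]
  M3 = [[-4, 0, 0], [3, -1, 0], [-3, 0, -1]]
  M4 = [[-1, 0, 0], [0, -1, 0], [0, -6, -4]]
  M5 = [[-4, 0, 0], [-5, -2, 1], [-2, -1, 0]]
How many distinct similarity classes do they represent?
2 classes: {M1, M2, M5}, {M3, M4}

Characteristic polynomials: χ_{M1} = (x + 1)^2(x + 4), χ_{M2} = (x + 1)^2(x + 4), χ_{M3} = (x + 1)^2(x + 4), χ_{M4} = (x + 1)^2(x + 4), χ_{M5} = (x + 1)^2(x + 4).

{M1, M2, M5}: invariant factors (x + 1)^2(x + 4).

{M3, M4}: invariant factors x + 1, (x + 1)(x + 4).

Matrices are similar if and only if their invariant-factor lists agree; the partition into similarity classes is {M1, M2, M5}, {M3, M4}.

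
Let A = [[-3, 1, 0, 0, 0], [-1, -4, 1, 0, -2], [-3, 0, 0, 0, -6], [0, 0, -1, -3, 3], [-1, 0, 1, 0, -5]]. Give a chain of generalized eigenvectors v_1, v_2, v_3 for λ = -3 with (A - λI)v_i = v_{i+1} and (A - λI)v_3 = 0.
v_1 = [[0, 0, 3, 0, 1]]^T, v_2 = [[0, 1, 3, 0, 1]]^T, v_3 = [[1, 0, 3, 0, 1]]^T

We seek v_1 ∈ ker((A + 3I)^3) \ ker((A + 3I)^2), then set v_{i+1} = (A + 3I) v_i.

One such chain is v_1 = [[0, 0, 3, 0, 1]]^T, v_2 = [[0, 1, 3, 0, 1]]^T, v_3 = [[1, 0, 3, 0, 1]]^T. Check: (A + 3I) v_3 = [[0, 0, 0, 0, 0]]^T = 0.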